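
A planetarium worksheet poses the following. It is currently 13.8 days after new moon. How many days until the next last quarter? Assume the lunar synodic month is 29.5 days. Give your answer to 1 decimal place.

Last quarter is 0.75 of the way through the cycle: age 0.75 × 29.5 = 22.125 d.
That is 22.125 − 13.8 = 8.325 days ahead.

8.3 days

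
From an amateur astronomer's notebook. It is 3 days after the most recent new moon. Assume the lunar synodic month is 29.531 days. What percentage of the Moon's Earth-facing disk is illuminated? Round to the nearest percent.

10%

Elongation θ = 360° × 3/29.531 ≈ 36.6°.
cos 36.6° = 0.803, so f = (1 − 0.803)/2 = 0.098, so 10%.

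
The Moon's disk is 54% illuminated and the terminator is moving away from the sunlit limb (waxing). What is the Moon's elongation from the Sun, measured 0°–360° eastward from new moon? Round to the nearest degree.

From f = (1 − cos θ)/2: cos θ = 1 − 2×0.54 = -0.080; arccos → 94.6°.
The Moon is waxing (0°–180°), so θ = 94.6° directly.

95°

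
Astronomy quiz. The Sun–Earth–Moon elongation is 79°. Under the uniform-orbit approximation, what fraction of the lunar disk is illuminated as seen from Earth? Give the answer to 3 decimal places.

Half-versine of 79°: (1 − 0.191)/2 = 0.405.

0.405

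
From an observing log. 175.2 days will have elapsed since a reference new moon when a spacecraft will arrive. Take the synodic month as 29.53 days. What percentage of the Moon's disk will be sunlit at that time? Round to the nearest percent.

4%

175.2/29.53 = 5.933 lunations, so 5 complete cycles and 27.55 d into the next.
Elongation θ = 360° × 27.55/29.53 ≈ 335.9°.
cos 335.9° = 0.913, so f = (1 − 0.913)/2 = 0.044, so 4%.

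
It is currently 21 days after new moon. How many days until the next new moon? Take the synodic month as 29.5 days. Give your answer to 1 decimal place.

8.5 days

One full lunation from the last new moon is 29.5 d; remaining = 29.5 − 21 = 8.500 d.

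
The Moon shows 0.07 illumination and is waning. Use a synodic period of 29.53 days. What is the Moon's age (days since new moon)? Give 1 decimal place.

From f = (1 − cos θ)/2: cos θ = 1 − 2×0.07 = 0.860; arccos → 30.7°.
A waning Moon lies in 180°–360°, so θ = 360° − 30.7° = 329.3°.
At 360°/29.53 d per day, 329.3° corresponds to 27.01 days.

27.0 days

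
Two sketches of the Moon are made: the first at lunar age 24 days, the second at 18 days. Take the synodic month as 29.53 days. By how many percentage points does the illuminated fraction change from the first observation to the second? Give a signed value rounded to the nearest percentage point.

θ₁ = 360° × 24/29.53 = 292.6°, f₁ = (1 − cos θ₁)/2 = 0.308.
θ₂ = 360° × 18/29.53 = 219.4°, f₂ = (1 − cos θ₂)/2 = 0.886.
Change = f₂ − f₁ = +0.578 → +58 percentage points.

+58 pp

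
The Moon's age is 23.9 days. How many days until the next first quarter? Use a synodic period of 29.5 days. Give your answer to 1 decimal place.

13.0 days

First quarter occurs at elongation 90°, i.e. at age 29.5 × 90/360 = 7.375 d.
Already past this cycle's first quarter; the next is at 7.375 + 29.5 = 36.875 d, so 36.875 − 23.9 = 12.975 days.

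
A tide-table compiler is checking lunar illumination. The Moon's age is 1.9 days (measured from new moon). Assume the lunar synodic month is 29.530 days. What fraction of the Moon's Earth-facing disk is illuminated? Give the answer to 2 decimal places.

Phase angle: θ = 360°·(1.9 d)/(29.530 d) = 23.2°.
With cos θ = 0.919, the lit fraction is (1 − 0.919)/2 ≈ 0.040.

0.04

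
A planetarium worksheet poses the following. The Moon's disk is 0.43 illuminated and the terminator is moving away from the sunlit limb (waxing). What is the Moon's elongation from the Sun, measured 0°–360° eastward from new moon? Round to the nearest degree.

82°

From f = (1 − cos θ)/2: cos θ = 1 − 2×0.43 = 0.140; arccos → 82.0°.
Before full moon the principal value applies: θ = 82.0°.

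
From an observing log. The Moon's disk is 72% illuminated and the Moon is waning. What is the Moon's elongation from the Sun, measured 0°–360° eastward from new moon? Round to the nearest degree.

cos θ = 1 − 2f = -0.440, giving a principal value of 116.1°.
Since the Moon is past full (waning), take the reflex angle: θ = 360° − 116.1° = 243.9°.

244°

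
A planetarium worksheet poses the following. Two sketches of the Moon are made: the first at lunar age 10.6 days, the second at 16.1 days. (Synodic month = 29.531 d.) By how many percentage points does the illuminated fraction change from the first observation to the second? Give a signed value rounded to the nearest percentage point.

+16 percentage points

θ₁ = 360° × 10.6/29.531 = 129.2°, f₁ = (1 − cos θ₁)/2 = 0.816.
θ₂ = 360° × 16.1/29.531 = 196.3°, f₂ = (1 − cos θ₂)/2 = 0.980.
Change = f₂ − f₁ = +0.164 → +16 percentage points.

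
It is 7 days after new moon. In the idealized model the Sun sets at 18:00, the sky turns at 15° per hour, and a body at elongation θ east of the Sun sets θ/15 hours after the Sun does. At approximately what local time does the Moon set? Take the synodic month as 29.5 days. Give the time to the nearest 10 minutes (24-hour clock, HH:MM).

23:40

Phase angle: θ = 360°·(7 d)/(29.5 d) = 85.4°.
At 15° of sky rotation per hour, 85.4° corresponds to a 5.69 h lag.
18:00 + 5.695 h ≈ 23:42 → 23:40 to the nearest ten minutes.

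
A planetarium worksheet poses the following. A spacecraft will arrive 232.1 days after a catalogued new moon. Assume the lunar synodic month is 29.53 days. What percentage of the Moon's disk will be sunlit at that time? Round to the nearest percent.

Reduce mod P: 232.1 − 7×29.53 = 25.39 d into the current lunation.
Phase angle: θ = 360°·(25.39 d)/(29.53 d) = 309.5°.
cos 309.5° = 0.636, so f = (1 − 0.636)/2 = 0.182, so 18%.

18%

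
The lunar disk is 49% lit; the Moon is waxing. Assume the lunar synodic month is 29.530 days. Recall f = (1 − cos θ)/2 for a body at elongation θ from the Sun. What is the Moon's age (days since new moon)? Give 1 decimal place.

cos θ = 1 − 2f = 0.020, giving a principal value of 88.9°.
Before full moon the principal value applies: θ = 88.9°.
That fraction of the synodic month is 88.9/360 × 29.530 d ≈ 7.29 d.

7.3 days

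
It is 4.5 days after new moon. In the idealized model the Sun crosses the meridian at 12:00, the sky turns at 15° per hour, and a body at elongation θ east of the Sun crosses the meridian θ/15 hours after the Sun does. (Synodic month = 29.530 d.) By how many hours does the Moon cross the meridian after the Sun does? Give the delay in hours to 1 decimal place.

3.7 h

Phase angle: θ = 360°·(4.5 d)/(29.530 d) = 54.9°.
The Moon trails the Sun by θ/15 = 54.9/15 ≈ 3.66 hours.
So the Moon crosses the meridian 3.66 h after the Sun.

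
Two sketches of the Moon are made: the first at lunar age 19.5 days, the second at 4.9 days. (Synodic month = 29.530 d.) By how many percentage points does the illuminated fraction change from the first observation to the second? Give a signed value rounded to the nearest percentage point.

-52 percentage points

First observation: θ = 360°·19.5/29.530 = 237.7°, so f = 0.767.
Second observation: θ = 59.7°, f = 0.248.
Δf = 0.248 − 0.767 = -0.519, i.e. -52 pp.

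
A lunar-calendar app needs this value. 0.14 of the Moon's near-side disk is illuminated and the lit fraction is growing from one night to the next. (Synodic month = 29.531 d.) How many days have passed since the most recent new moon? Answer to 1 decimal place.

Invert f = (1 − cos θ)/2 to get cos θ = 1 − 2(0.14) = 0.720, hence θ₀ = arccos 0.720 = 43.9°.
The Moon is waxing (0°–180°), so θ = 43.9° directly.
Age = 29.531 × 43.9°/360° ≈ 3.60 days.

3.6 days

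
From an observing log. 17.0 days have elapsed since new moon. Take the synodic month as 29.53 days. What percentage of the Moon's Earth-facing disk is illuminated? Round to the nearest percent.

Phase angle: θ = 360°·(17.0 d)/(29.53 d) = 207.2°.
With cos θ = (-0.889), the lit fraction is (1 − (-0.889))/2 ≈ 0.945, so 94%.

94%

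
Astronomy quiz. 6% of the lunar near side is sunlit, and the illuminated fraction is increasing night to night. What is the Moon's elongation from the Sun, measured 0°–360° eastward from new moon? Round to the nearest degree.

28°

cos θ = 1 − 2f = 0.880, giving a principal value of 28.4°.
Waxing ⇒ before full, so θ = 28.4°.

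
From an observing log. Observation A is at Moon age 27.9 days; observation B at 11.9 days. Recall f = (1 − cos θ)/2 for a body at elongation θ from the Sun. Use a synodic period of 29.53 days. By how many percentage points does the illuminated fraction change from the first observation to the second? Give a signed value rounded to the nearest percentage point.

+88 pp

First observation: θ = 360°·27.9/29.53 = 340.1°, so f = 0.030.
Second observation: θ = 145.1°, f = 0.910.
Δf = 0.910 − 0.030 = +0.880, i.e. +88 pp.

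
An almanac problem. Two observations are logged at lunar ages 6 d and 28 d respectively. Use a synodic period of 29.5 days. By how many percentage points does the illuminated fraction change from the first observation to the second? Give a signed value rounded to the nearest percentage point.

-33 pp

θ₁ = 360° × 6/29.5 = 73.2°, f₁ = (1 − cos θ₁)/2 = 0.356.
θ₂ = 360° × 28/29.5 = 341.7°, f₂ = (1 − cos θ₂)/2 = 0.025.
Change = f₂ − f₁ = -0.330 → -33 percentage points.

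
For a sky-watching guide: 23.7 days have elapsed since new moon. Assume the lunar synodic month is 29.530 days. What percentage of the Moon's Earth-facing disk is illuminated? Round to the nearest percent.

34%

Elongation θ = 360° × 23.7/29.530 ≈ 288.9°.
With cos θ = 0.324, the lit fraction is (1 − 0.324)/2 ≈ 0.338, so 34%.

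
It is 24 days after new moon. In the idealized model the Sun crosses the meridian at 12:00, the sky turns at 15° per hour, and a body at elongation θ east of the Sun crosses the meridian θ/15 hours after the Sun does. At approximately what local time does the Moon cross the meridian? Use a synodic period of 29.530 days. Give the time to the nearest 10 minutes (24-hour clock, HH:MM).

07:30

Phase angle: θ = 360°·(24 d)/(29.530 d) = 292.6°.
Delay after the Sun = 292.6° / (15°/h) ≈ 19.51 h.
12:00 + 19.506 h ≈ 07:30 → 07:30 to the nearest ten minutes.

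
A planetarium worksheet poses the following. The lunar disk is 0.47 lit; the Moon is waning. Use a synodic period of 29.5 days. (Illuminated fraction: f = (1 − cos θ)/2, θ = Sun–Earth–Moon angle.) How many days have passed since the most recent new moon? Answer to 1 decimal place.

From f = (1 − cos θ)/2: cos θ = 1 − 2×0.47 = 0.060; arccos → 86.6°.
Since the Moon is past full (waning), take the reflex angle: θ = 360° − 86.6° = 273.4°.
Age = 29.5 × 273.4°/360° ≈ 22.41 days.

22.4 days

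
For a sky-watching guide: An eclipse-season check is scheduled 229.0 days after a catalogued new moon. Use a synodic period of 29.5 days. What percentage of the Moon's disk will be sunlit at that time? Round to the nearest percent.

46%

229.0/29.5 = 7.763 lunations, so 7 complete cycles and 22.50 d into the next.
Elongation θ = 360° × 22.50/29.5 ≈ 274.6°.
Illuminated fraction = (1 − cos 274.6°)/2 = (1 − 0.080)/2 ≈ 0.460, so 46%.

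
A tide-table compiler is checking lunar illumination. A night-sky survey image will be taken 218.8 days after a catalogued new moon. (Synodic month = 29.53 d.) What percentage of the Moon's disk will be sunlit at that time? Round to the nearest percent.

218.8/29.53 = 7.409 lunations, so 7 complete cycles and 12.09 d into the next.
The Moon has covered 12.09/29.53 of its cycle, so θ ≈ 360° × 12.09/29.53 = 147.4°.
With cos θ = (-0.842), the lit fraction is (1 − (-0.842))/2 ≈ 0.921, so 92%.

92%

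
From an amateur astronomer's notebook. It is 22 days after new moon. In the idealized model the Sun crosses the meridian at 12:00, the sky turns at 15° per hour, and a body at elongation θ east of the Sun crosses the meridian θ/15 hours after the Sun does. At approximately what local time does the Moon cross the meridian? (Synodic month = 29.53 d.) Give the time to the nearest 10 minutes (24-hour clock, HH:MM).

05:50

Elongation θ = 360° × 22/29.53 ≈ 268.2°.
Delay after the Sun = 268.2° / (15°/h) ≈ 17.88 h.
12:00 + 17.880 h ≈ 05:53 → 05:50 to the nearest ten minutes.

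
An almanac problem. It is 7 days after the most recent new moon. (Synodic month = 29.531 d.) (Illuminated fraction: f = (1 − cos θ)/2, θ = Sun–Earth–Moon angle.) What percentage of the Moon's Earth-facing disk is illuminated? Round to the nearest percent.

Phase angle: θ = 360°·(7 d)/(29.531 d) = 85.3°.
cos 85.3° = 0.081, so f = (1 − 0.081)/2 = 0.459, so 46%.

46%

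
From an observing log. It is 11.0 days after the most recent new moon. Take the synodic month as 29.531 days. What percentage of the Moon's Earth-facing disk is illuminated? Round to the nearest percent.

Elongation θ = 360° × 11.0/29.531 ≈ 134.1°.
Illuminated fraction = (1 − cos 134.1°)/2 = (1 − (-0.696))/2 ≈ 0.848, so 85%.

85%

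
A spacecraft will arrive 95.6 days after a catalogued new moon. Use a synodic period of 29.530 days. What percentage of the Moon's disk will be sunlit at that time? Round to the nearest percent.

Reduce mod P: 95.6 − 3×29.530 = 7.01 d into the current lunation.
Phase angle: θ = 360°·(7.01 d)/(29.530 d) = 85.5°.
Illuminated fraction = (1 − cos 85.5°)/2 = (1 − 0.079)/2 ≈ 0.460, so 46%.

46%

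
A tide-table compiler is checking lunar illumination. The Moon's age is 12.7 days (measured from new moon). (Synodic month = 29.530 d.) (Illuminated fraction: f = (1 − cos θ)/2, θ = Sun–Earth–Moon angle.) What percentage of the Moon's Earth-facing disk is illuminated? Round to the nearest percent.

The Moon has covered 12.7/29.530 of its cycle, so θ ≈ 360° × 12.7/29.530 = 154.8°.
Illuminated fraction = (1 − cos 154.8°)/2 = (1 − (-0.905))/2 ≈ 0.953, so 95%.

95%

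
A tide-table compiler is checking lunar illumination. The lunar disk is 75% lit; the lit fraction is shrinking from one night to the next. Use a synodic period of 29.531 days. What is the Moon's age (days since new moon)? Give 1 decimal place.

cos θ = 1 − 2f = -0.500, giving a principal value of 120.0°.
A waning Moon lies in 180°–360°, so θ = 360° − 120.0° = 240.0°.
That fraction of the synodic month is 240.0/360 × 29.531 d ≈ 19.69 d.

19.7 days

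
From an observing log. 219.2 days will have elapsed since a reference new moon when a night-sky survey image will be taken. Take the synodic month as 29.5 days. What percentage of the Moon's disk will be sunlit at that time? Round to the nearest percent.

219.2/29.5 = 7.431 lunations, so 7 complete cycles and 12.70 d into the next.
Elongation θ = 360° × 12.70/29.5 ≈ 155.0°.
With cos θ = (-0.906), the lit fraction is (1 − (-0.906))/2 ≈ 0.953, so 95%.

95%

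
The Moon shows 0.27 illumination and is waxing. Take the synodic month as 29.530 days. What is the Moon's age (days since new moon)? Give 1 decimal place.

5.1 days

cos θ = 1 − 2f = 0.460, giving a principal value of 62.6°.
The Moon is waxing (0°–180°), so θ = 62.6° directly.
Age = 29.530 × 62.6°/360° ≈ 5.14 days.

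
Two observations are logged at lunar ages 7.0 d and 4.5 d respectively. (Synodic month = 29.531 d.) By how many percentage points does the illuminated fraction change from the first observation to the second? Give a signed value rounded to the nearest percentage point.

-25 percentage points

θ₁ = 360° × 7.0/29.531 = 85.3°, f₁ = (1 − cos θ₁)/2 = 0.459.
θ₂ = 360° × 4.5/29.531 = 54.9°, f₂ = (1 − cos θ₂)/2 = 0.212.
Change = f₂ − f₁ = -0.247 → -25 percentage points.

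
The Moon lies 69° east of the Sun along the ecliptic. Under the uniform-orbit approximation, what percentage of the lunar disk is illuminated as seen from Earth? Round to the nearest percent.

32%

f = (1 − cos 69°)/2 = (1 − 0.358)/2 ≈ 0.321, i.e. 32%.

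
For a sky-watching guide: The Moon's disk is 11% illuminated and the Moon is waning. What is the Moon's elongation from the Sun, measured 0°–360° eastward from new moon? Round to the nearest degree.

321°

cos θ = 1 − 2f = 0.780, giving a principal value of 38.7°.
Since the Moon is past full (waning), take the reflex angle: θ = 360° − 38.7° = 321.3°.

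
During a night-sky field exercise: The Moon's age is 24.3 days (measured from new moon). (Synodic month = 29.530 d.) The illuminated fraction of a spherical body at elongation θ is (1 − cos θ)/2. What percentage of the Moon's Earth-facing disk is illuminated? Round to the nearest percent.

28%

Elongation θ = 360° × 24.3/29.530 ≈ 296.2°.
With cos θ = 0.442, the lit fraction is (1 − 0.442)/2 ≈ 0.279, so 28%.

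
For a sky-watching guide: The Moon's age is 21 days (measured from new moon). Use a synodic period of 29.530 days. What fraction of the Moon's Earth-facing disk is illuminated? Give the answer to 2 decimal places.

The Moon has covered 21/29.530 of its cycle, so θ ≈ 360° × 21/29.530 = 256.0°.
With cos θ = (-0.242), the lit fraction is (1 − (-0.242))/2 ≈ 0.621.

0.62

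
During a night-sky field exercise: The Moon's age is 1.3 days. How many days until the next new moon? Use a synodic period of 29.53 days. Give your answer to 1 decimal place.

One full lunation from the last new moon is 29.53 d; remaining = 29.53 − 1.3 = 28.230 d.

28.2 days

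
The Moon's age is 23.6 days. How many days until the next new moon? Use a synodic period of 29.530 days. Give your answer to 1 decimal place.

The next new moon completes the synodic month: 29.530 − 23.6 = 5.930 days.

5.9 days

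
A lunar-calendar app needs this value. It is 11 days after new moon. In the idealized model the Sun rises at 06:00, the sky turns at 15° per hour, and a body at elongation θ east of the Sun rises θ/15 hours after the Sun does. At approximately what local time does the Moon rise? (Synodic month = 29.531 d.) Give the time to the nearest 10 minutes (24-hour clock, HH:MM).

15:00

Elongation θ = 360° × 11/29.531 ≈ 134.1°.
At 15° of sky rotation per hour, 134.1° corresponds to a 8.94 h lag.
06:00 + 8.940 h ≈ 14:56 → 15:00 to the nearest ten minutes.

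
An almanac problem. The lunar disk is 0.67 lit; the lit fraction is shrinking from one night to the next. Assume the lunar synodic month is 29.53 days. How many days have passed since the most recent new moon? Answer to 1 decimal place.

20.5 days

From f = (1 − cos θ)/2: cos θ = 1 − 2×0.67 = -0.340; arccos → 109.9°.
Since the Moon is past full (waning), take the reflex angle: θ = 360° − 109.9° = 250.1°.
At 360°/29.53 d per day, 250.1° corresponds to 20.52 days.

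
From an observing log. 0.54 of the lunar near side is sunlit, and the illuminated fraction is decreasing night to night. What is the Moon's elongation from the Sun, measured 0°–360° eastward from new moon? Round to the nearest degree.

Invert f = (1 − cos θ)/2 to get cos θ = 1 − 2(0.54) = -0.080, hence θ₀ = arccos -0.080 = 94.6°.
Waning ⇒ past full, so θ = 360° − 94.6° = 265.4°.

265°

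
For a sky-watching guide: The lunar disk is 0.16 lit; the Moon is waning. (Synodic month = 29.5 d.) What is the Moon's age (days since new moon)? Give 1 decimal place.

25.6 days

cos θ = 1 − 2f = 0.680, giving a principal value of 47.2°.
Waning ⇒ past full, so θ = 360° − 47.2° = 312.8°.
Age = 29.5 × 312.8°/360° ≈ 25.64 days.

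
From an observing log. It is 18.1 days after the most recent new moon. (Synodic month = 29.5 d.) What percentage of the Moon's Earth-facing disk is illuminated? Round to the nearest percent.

Elongation θ = 360° × 18.1/29.5 ≈ 220.9°.
cos 220.9° = (-0.756), so f = (1 − (-0.756))/2 = 0.878, so 88%.

88%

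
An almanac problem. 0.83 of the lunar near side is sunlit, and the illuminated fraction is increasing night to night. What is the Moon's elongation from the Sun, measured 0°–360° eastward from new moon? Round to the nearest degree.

131°

Invert f = (1 − cos θ)/2 to get cos θ = 1 − 2(0.83) = -0.660, hence θ₀ = arccos -0.660 = 131.3°.
The Moon is waxing (0°–180°), so θ = 131.3° directly.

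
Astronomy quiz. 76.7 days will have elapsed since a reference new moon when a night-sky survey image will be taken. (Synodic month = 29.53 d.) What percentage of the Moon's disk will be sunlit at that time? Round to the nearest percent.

Reduce mod P: 76.7 − 2×29.53 = 17.64 d into the current lunation.
Elongation θ = 360° × 17.64/29.53 ≈ 215.0°.
With cos θ = (-0.819), the lit fraction is (1 − (-0.819))/2 ≈ 0.909, so 91%.

91%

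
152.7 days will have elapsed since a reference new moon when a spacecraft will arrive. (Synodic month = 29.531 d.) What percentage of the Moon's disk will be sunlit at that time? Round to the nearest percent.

Reduce mod P: 152.7 − 5×29.531 = 5.04 d into the current lunation.
Phase angle: θ = 360°·(5.04 d)/(29.531 d) = 61.5°.
cos 61.5° = 0.477, so f = (1 − 0.477)/2 = 0.261, so 26%.

26%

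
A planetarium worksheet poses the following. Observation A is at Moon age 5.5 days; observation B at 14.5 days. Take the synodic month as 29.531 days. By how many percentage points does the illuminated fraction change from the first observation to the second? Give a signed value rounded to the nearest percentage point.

+69 pp

θ₁ = 360° × 5.5/29.531 = 67.0°, f₁ = (1 − cos θ₁)/2 = 0.305.
θ₂ = 360° × 14.5/29.531 = 176.8°, f₂ = (1 − cos θ₂)/2 = 0.999.
Change = f₂ − f₁ = +0.694 → +69 percentage points.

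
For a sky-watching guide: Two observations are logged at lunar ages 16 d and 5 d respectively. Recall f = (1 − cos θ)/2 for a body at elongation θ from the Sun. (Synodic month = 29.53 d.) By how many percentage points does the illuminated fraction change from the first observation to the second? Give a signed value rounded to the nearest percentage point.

-73 percentage points

First observation: θ = 360°·16/29.53 = 195.1°, so f = 0.983.
Second observation: θ = 61.0°, f = 0.257.
Δf = 0.257 − 0.983 = -0.726, i.e. -73 pp.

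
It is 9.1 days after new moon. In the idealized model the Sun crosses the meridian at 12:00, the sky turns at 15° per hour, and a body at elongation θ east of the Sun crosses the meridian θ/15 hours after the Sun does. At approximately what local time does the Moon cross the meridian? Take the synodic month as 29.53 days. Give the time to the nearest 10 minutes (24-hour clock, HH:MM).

Phase angle: θ = 360°·(9.1 d)/(29.53 d) = 110.9°.
At 15° of sky rotation per hour, 110.9° corresponds to a 7.40 h lag.
12:00 + 7.396 h ≈ 19:24 → 19:20 to the nearest ten minutes.

19:20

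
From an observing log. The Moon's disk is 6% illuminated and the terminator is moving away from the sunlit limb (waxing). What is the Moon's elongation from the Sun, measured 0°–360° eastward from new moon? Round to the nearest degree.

28°

From f = (1 − cos θ)/2: cos θ = 1 − 2×0.06 = 0.880; arccos → 28.4°.
The Moon is waxing (0°–180°), so θ = 28.4° directly.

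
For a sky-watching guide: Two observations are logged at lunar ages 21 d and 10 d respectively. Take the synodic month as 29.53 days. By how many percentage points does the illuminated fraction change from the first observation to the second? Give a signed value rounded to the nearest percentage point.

First observation: θ = 360°·21/29.53 = 256.0°, so f = 0.621.
Second observation: θ = 121.9°, f = 0.764.
Δf = 0.764 − 0.621 = +0.143, i.e. +14 pp.

+14 pp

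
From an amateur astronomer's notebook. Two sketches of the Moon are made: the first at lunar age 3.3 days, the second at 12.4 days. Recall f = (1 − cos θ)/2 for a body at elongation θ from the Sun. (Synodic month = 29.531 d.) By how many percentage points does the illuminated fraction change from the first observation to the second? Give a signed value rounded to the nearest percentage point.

+82 pp

First observation: θ = 360°·3.3/29.531 = 40.2°, so f = 0.118.
Second observation: θ = 151.2°, f = 0.938.
Δf = 0.938 − 0.118 = +0.820, i.e. +82 pp.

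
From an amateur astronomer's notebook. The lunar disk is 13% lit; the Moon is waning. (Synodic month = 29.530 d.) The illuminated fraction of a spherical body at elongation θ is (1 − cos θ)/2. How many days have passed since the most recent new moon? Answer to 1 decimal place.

From f = (1 − cos θ)/2: cos θ = 1 − 2×0.13 = 0.740; arccos → 42.3°.
Waning ⇒ past full, so θ = 360° − 42.3° = 317.7°.
Age = 29.530 × 317.7°/360° ≈ 26.06 days.

26.1 days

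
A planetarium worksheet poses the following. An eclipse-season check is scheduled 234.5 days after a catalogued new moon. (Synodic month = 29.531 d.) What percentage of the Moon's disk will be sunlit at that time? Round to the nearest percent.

3%

234.5 d spans 7 complete synodic months (7 × 29.531 = 206.72 d) plus 27.78 d.
Elongation θ = 360° × 27.78/29.531 ≈ 338.7°.
With cos θ = 0.932, the lit fraction is (1 − 0.932)/2 ≈ 0.034, so 3%.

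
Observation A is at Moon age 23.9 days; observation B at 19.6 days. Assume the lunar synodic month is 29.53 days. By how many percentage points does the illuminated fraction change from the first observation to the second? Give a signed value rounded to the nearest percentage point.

+44 percentage points

First observation: θ = 360°·23.9/29.53 = 291.4°, so f = 0.318.
Second observation: θ = 238.9°, f = 0.758.
Δf = 0.758 − 0.318 = +0.440, i.e. +44 pp.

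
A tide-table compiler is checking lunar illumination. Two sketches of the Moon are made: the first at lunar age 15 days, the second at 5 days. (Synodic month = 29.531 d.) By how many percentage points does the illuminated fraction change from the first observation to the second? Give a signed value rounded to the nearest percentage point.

-74 pp

First observation: θ = 360°·15/29.531 = 182.9°, so f = 0.999.
Second observation: θ = 61.0°, f = 0.257.
Δf = 0.257 − 0.999 = -0.742, i.e. -74 pp.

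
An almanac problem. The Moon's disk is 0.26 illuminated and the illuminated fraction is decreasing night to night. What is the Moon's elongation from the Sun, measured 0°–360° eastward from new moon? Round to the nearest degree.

299°

Invert f = (1 − cos θ)/2 to get cos θ = 1 − 2(0.26) = 0.480, hence θ₀ = arccos 0.480 = 61.3°.
Waning ⇒ past full, so θ = 360° − 61.3° = 298.7°.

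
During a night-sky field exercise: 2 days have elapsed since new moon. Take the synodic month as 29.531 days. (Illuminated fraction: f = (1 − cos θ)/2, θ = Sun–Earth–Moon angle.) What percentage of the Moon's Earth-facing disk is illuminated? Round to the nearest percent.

Elongation θ = 360° × 2/29.531 ≈ 24.4°.
Illuminated fraction = (1 − cos 24.4°)/2 = (1 − 0.911)/2 ≈ 0.045, so 4%.

4%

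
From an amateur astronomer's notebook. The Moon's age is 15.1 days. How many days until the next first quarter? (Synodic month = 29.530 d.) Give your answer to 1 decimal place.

First quarter is 0.25 of the way through the cycle: age 0.25 × 29.530 = 7.383 d.
Already past this cycle's first quarter; the next is at 7.383 + 29.530 = 36.913 d, so 36.913 − 15.1 = 21.813 days.

21.8 days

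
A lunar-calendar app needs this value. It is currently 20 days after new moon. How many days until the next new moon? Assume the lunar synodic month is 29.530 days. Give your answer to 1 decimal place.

One full lunation from the last new moon is 29.530 d; remaining = 29.530 − 20 = 9.530 d.

9.5 days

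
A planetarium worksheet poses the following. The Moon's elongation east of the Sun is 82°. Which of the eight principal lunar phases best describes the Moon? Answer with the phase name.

82° lies in the first quarter sector of the 8-phase cycle.

first quarter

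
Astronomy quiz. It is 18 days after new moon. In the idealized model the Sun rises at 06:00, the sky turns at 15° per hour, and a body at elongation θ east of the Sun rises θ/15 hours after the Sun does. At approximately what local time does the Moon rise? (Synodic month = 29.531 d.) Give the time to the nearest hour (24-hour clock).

The Moon has covered 18/29.531 of its cycle, so θ ≈ 360° × 18/29.531 = 219.4°.
Delay after the Sun = 219.4° / (15°/h) ≈ 14.63 h.
06:00 + 14.63 h ≈ 20:38 → 21:00 to the nearest hour.

21:00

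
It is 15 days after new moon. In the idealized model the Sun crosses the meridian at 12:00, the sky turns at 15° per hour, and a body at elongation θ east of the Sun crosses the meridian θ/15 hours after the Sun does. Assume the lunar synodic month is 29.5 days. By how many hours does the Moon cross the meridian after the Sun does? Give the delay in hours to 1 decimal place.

The Moon has covered 15/29.5 of its cycle, so θ ≈ 360° × 15/29.5 = 183.1°.
Delay after the Sun = 183.1° / (15°/h) ≈ 12.20 h.
So the Moon crosses the meridian 12.20 h after the Sun.

12.2 h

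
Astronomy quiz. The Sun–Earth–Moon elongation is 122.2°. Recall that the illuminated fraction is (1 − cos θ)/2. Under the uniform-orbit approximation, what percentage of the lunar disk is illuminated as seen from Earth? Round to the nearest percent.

Half-versine of 122.2°: (1 − (-0.533))/2 = 0.766, i.e. 77%.

77%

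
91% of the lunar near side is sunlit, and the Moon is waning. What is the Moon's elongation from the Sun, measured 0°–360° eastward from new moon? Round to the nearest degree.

215°

From f = (1 − cos θ)/2: cos θ = 1 − 2×0.91 = -0.820; arccos → 145.1°.
A waning Moon lies in 180°–360°, so θ = 360° − 145.1° = 214.9°.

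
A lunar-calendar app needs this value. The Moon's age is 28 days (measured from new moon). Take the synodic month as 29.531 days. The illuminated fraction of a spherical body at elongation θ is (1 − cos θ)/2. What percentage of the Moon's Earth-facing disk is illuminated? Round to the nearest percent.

3%

Phase angle: θ = 360°·(28 d)/(29.531 d) = 341.3°.
Illuminated fraction = (1 − cos 341.3°)/2 = (1 − 0.947)/2 ≈ 0.026, so 3%.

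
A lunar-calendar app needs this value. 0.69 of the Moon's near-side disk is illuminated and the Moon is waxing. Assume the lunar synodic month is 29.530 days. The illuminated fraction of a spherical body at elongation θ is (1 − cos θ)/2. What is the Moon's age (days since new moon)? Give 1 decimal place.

From f = (1 − cos θ)/2: cos θ = 1 − 2×0.69 = -0.380; arccos → 112.3°.
Waxing ⇒ before full, so θ = 112.3°.
That fraction of the synodic month is 112.3/360 × 29.530 d ≈ 9.21 d.

9.2 days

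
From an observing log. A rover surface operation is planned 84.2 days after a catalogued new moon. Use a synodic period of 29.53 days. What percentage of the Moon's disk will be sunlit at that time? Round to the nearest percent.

84.2 d spans 2 complete synodic months (2 × 29.53 = 59.06 d) plus 25.14 d.
The Moon has covered 25.14/29.53 of its cycle, so θ ≈ 360° × 25.14/29.53 = 306.5°.
Illuminated fraction = (1 − cos 306.5°)/2 = (1 − 0.595)/2 ≈ 0.203, so 20%.

20%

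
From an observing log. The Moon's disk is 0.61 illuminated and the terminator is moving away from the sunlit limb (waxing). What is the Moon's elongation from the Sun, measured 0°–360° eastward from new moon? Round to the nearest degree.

103°

cos θ = 1 − 2f = -0.220, giving a principal value of 102.7°.
Before full moon the principal value applies: θ = 102.7°.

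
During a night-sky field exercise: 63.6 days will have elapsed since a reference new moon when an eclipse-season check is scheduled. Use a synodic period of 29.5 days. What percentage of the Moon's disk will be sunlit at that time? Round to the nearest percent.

63.6/29.5 = 2.156 lunations, so 2 complete cycles and 4.60 d into the next.
Phase angle: θ = 360°·(4.60 d)/(29.5 d) = 56.1°.
cos 56.1° = 0.557, so f = (1 − 0.557)/2 = 0.221, so 22%.

22%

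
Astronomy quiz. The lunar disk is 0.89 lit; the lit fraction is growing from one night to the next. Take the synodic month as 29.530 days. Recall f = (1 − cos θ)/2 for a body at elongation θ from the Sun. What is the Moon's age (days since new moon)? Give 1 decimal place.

11.6 days

Invert f = (1 − cos θ)/2 to get cos θ = 1 − 2(0.89) = -0.780, hence θ₀ = arccos -0.780 = 141.3°.
The Moon is waxing (0°–180°), so θ = 141.3° directly.
At 360°/29.530 d per day, 141.3° corresponds to 11.59 days.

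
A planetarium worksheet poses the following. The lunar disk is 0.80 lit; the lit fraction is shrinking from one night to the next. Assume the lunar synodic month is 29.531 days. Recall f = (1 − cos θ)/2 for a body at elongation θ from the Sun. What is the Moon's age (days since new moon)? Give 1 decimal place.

Invert f = (1 − cos θ)/2 to get cos θ = 1 − 2(0.80) = -0.600, hence θ₀ = arccos -0.600 = 126.9°.
A waning Moon lies in 180°–360°, so θ = 360° − 126.9° = 233.1°.
At 360°/29.531 d per day, 233.1° corresponds to 19.12 days.

19.1 days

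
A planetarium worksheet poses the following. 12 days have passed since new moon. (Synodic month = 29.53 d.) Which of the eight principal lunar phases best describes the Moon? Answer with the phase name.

At 12/29.53 of the cycle, θ ≈ 146° — the waxing gibbous range.

waxing gibbous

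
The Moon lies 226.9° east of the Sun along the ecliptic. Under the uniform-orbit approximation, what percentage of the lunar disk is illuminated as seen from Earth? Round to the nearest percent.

Half-versine of 226.9°: (1 − (-0.683))/2 = 0.842, i.e. 84%.

84%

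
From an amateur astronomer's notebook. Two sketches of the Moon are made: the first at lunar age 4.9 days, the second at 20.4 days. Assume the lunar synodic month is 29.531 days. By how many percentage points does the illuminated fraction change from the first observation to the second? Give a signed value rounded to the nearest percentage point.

+43 percentage points

θ₁ = 360° × 4.9/29.531 = 59.7°, f₁ = (1 − cos θ₁)/2 = 0.248.
θ₂ = 360° × 20.4/29.531 = 248.7°, f₂ = (1 − cos θ₂)/2 = 0.682.
Change = f₂ − f₁ = +0.434 → +43 percentage points.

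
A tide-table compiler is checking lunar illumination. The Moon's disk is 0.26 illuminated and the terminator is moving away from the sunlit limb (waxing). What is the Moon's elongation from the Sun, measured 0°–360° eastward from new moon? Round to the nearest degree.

cos θ = 1 − 2f = 0.480, giving a principal value of 61.3°.
The Moon is waxing (0°–180°), so θ = 61.3° directly.

61°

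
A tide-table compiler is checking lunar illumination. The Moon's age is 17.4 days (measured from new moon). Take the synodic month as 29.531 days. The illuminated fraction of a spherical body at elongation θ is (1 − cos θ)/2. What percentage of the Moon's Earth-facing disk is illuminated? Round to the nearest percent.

92%

Phase angle: θ = 360°·(17.4 d)/(29.531 d) = 212.1°.
With cos θ = (-0.847), the lit fraction is (1 − (-0.847))/2 ≈ 0.923, so 92%.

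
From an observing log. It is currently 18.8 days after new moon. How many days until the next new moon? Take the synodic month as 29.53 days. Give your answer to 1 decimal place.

10.7 days

The next new moon completes the synodic month: 29.53 − 18.8 = 10.730 days.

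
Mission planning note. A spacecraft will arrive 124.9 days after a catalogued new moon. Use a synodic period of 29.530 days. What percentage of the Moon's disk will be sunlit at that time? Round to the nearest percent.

44%

124.9/29.530 = 4.230 lunations, so 4 complete cycles and 6.78 d into the next.
Elongation θ = 360° × 6.78/29.530 ≈ 82.7°.
cos 82.7° = 0.128, so f = (1 − 0.128)/2 = 0.436, so 44%.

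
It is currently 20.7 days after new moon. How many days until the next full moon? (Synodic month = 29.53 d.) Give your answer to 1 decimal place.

Full moon is 0.5 of the way through the cycle: age 0.5 × 29.53 = 14.765 d.
This lunation's full moon (14.765 d) has passed, so add one period: 44.295 − 20.7 = 23.595 days.

23.6 days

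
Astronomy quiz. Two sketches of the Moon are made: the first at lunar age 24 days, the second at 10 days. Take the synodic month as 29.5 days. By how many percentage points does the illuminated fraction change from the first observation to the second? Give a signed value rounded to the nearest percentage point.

+46 pp

θ₁ = 360° × 24/29.5 = 292.9°, f₁ = (1 − cos θ₁)/2 = 0.306.
θ₂ = 360° × 10/29.5 = 122.0°, f₂ = (1 − cos θ₂)/2 = 0.765.
Change = f₂ − f₁ = +0.460 → +46 percentage points.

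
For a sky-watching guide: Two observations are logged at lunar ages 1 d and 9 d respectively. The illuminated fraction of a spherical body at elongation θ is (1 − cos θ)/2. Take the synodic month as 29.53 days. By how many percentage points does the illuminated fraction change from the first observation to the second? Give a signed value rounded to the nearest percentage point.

θ₁ = 360° × 1/29.53 = 12.2°, f₁ = (1 − cos θ₁)/2 = 0.011.
θ₂ = 360° × 9/29.53 = 109.7°, f₂ = (1 − cos θ₂)/2 = 0.669.
Change = f₂ − f₁ = +0.657 → +66 percentage points.

+66 pp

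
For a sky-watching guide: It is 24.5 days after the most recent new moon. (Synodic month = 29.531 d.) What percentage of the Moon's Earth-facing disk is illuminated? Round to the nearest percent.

Elongation θ = 360° × 24.5/29.531 ≈ 298.7°.
With cos θ = 0.480, the lit fraction is (1 − 0.480)/2 ≈ 0.260, so 26%.

26%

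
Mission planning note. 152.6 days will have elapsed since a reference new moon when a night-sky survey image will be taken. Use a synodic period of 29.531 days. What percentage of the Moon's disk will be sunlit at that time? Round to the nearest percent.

Reduce mod P: 152.6 − 5×29.531 = 4.94 d into the current lunation.
Elongation θ = 360° × 4.94/29.531 ≈ 60.3°.
Illuminated fraction = (1 − cos 60.3°)/2 = (1 − 0.496)/2 ≈ 0.252, so 25%.

25%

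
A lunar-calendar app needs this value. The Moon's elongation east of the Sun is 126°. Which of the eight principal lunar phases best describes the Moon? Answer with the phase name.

126° lies in the waxing gibbous sector of the 8-phase cycle.

waxing gibbous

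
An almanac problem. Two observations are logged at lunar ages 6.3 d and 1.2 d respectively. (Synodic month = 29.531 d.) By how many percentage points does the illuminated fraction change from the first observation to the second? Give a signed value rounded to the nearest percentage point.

θ₁ = 360° × 6.3/29.531 = 76.8°, f₁ = (1 − cos θ₁)/2 = 0.386.
θ₂ = 360° × 1.2/29.531 = 14.6°, f₂ = (1 − cos θ₂)/2 = 0.016.
Change = f₂ − f₁ = -0.370 → -37 percentage points.

-37 percentage points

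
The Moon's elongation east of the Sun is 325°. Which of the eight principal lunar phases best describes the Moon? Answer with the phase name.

The waning crescent sector spans roughly 292°–338°; 325° falls inside it.

waning crescent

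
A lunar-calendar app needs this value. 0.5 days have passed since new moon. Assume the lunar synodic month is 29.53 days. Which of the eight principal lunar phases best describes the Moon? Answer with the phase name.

At 0.5/29.53 of the cycle, θ ≈ 6° — the new moon range.

new moon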